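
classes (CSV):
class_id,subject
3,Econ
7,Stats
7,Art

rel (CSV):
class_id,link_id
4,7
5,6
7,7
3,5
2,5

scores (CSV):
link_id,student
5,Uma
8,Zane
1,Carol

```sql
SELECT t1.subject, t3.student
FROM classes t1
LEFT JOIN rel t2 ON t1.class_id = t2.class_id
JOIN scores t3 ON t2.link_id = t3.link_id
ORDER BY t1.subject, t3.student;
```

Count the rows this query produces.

1

Evaluate left to right. First `classes t1 LEFT JOIN rel t2` on class_id: 3 row(s).
Then INNER JOIN `scores t3` on link_id: keep only rows whose t2.link_id appears in t3.
Result: 1 row(s).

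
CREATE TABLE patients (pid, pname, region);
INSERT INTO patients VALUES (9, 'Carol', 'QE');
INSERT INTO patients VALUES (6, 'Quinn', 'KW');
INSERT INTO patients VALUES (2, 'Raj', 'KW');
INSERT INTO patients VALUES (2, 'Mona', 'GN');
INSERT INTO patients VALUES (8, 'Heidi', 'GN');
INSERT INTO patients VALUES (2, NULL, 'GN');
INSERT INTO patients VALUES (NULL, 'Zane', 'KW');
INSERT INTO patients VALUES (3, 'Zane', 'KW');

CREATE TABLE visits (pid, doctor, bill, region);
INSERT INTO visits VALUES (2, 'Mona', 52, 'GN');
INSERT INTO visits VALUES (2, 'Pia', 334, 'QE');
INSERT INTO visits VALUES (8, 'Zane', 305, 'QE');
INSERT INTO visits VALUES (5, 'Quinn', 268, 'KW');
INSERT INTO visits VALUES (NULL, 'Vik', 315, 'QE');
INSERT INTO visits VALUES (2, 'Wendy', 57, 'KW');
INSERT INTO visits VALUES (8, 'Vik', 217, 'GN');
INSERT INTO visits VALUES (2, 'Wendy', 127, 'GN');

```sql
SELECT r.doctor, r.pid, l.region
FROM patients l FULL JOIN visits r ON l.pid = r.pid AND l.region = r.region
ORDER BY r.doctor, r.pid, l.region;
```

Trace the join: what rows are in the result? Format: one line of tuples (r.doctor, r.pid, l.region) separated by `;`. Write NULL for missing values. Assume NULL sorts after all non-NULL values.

(Mona, 2, GN); (Mona, 2, GN); (Pia, 2, NULL); (Quinn, 5, NULL); (Vik, 8, GN); (Vik, NULL, NULL); (Wendy, 2, GN); (Wendy, 2, GN); (Wendy, 2, KW); (Zane, 8, NULL); (NULL, NULL, KW); (NULL, NULL, KW); (NULL, NULL, KW); (NULL, NULL, QE)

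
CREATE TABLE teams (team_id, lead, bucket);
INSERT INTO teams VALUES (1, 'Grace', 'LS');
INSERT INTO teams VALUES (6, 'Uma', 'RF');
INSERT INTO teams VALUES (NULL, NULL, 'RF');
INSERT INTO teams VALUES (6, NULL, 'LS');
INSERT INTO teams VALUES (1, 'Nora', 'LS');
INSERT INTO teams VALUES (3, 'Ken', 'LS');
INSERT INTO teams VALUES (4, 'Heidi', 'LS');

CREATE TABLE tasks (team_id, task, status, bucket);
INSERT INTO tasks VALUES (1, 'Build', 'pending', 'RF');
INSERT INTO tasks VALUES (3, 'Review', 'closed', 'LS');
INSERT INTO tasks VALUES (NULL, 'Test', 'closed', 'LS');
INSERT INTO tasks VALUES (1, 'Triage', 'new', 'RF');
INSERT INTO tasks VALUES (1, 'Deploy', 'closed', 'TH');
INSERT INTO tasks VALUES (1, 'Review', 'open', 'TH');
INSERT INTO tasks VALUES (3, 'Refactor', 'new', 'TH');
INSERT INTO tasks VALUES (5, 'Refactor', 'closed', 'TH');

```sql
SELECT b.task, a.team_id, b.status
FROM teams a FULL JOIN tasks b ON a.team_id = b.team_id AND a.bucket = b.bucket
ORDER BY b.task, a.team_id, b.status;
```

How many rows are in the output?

14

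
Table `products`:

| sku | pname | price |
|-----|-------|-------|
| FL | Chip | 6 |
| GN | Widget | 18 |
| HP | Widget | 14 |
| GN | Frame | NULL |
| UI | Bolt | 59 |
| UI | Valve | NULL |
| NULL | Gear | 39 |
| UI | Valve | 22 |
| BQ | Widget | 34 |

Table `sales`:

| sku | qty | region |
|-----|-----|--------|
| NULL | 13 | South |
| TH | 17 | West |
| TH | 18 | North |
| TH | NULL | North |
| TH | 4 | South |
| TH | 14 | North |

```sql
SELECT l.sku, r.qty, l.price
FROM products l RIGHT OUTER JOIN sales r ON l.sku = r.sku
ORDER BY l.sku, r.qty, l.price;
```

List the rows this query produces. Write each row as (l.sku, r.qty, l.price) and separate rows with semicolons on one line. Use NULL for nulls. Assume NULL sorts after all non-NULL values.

(NULL, 4, NULL); (NULL, 13, NULL); (NULL, 14, NULL); (NULL, 17, NULL); (NULL, 18, NULL); (NULL, NULL, NULL)

RIGHT JOIN keeps every row from `sales`; unmatched rows get NULL for `products`'s columns.
Matching on l.sku = r.sku. A NULL in a compared column never satisfies the condition.
Matched pairs: 0; unmatched r rows kept: 6.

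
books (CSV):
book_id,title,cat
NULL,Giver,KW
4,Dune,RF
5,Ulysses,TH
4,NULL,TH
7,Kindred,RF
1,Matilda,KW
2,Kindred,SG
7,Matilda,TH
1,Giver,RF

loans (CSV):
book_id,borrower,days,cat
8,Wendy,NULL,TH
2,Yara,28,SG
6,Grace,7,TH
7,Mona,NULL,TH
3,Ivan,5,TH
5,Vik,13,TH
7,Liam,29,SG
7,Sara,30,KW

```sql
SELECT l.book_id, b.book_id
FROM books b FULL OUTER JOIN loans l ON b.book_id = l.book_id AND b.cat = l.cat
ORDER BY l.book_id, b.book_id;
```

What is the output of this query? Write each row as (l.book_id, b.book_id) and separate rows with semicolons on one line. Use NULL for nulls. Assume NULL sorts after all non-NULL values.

(2, 2); (3, NULL); (5, 5); (6, NULL); (7, 7); (7, NULL); (7, NULL); (8, NULL); (NULL, 1); (NULL, 1); (NULL, 4); (NULL, 4); (NULL, 7); (NULL, NULL)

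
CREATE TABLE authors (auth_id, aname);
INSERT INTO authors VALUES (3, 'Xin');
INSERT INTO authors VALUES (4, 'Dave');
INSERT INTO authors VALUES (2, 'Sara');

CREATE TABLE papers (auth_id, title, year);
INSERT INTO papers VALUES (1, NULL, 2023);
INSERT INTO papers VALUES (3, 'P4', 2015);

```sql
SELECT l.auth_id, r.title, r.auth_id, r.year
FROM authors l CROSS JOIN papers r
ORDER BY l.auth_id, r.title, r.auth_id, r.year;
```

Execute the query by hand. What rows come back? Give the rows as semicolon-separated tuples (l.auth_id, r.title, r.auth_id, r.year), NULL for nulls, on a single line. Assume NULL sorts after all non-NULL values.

CROSS JOIN pairs every row of `authors` with every row of `papers`: 3 × 2 = 6 rows.
After projecting and ordering:
l.auth_id | r.title | r.auth_id | r.year
2 | P4 | 3 | 2015
2 | NULL | 1 | 2023
3 | P4 | 3 | 2015
3 | NULL | 1 | 2023
4 | P4 | 3 | 2015
4 | NULL | 1 | 2023

(2, P4, 3, 2015); (2, NULL, 1, 2023); (3, P4, 3, 2015); (3, NULL, 1, 2023); (4, P4, 3, 2015); (4, NULL, 1, 2023)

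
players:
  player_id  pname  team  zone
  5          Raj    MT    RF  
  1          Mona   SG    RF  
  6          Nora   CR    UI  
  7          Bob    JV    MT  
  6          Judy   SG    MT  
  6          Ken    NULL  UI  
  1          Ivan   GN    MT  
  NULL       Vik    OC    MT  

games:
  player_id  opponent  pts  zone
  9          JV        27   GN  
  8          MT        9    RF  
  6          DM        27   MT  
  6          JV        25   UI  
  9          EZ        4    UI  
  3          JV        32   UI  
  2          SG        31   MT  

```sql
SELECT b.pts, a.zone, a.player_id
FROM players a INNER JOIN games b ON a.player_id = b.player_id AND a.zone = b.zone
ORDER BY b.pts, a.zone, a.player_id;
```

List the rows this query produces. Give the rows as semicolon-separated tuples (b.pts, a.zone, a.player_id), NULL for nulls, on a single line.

(25, UI, 6); (25, UI, 6); (27, MT, 6)

INNER JOIN keeps only pairs where the ON condition holds.
Matching on a.player_id = b.player_id AND a.zone = b.zone. A NULL in a compared column never satisfies the condition.
- a row (player_id=5, zone=RF): no match → dropped.
- a row (player_id=1, zone=RF): no match → dropped.
- a row (player_id=6, zone=UI): matches 1 b row(s) → 1 output row(s).
- a row (player_id=7, zone=MT): no match → dropped.
- a row (player_id=6, zone=MT): matches 1 b row(s) → 1 output row(s).
- a row (player_id=6, zone=UI): matches 1 b row(s) → 1 output row(s).
- a row (player_id=1, zone=MT): no match → dropped.
- a row (player_id=NULL, zone=MT): no match → dropped.
After projecting and ordering:
b.pts | a.zone | a.player_id
25 | UI | 6
25 | UI | 6
27 | MT | 6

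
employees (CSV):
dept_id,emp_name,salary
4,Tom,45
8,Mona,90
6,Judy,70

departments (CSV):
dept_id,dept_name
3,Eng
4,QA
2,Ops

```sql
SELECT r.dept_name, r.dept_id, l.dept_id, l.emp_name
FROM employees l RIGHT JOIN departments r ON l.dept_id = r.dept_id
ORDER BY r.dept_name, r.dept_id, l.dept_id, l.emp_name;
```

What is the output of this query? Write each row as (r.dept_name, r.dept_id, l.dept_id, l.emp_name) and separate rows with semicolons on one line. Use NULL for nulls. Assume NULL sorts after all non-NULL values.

(Eng, 3, NULL, NULL); (Ops, 2, NULL, NULL); (QA, 4, 4, Tom)

RIGHT JOIN keeps every row from `departments`; unmatched rows get NULL for `employees`'s columns.
Matching on l.dept_id = r.dept_id.
- l row (dept_id=4): matches 1 r row(s) → 1 output row(s).
- l row (dept_id=8): no match.
- l row (dept_id=6): no match.
- 2 row(s) from r found no l partner → padded with NULL.
After projecting and ordering:
r.dept_name | r.dept_id | l.dept_id | l.emp_name
Eng | 3 | NULL | NULL
Ops | 2 | NULL | NULL
QA | 4 | 4 | Tom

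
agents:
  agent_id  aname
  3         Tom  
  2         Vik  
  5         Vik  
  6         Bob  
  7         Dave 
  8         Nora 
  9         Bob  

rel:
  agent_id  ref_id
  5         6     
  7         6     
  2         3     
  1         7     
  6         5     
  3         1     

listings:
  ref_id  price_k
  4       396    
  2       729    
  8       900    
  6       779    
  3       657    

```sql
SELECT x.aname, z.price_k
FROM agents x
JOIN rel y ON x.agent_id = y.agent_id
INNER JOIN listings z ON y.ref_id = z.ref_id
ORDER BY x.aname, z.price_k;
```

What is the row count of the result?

3

Step 1 — x INNER JOIN y on agent_id → 5 row(s).
Then INNER JOIN `listings z` on ref_id: keep only rows whose y.ref_id appears in z.
Result: 3 row(s).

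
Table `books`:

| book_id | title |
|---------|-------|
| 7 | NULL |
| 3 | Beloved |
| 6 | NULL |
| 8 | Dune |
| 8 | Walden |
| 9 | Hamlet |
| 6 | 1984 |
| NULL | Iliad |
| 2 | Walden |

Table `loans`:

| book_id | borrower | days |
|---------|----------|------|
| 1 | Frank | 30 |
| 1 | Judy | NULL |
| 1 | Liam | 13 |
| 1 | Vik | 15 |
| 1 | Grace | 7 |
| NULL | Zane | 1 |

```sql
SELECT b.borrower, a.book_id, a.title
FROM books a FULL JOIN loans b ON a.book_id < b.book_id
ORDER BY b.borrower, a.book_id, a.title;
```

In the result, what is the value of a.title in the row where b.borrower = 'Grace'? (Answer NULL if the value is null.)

NULL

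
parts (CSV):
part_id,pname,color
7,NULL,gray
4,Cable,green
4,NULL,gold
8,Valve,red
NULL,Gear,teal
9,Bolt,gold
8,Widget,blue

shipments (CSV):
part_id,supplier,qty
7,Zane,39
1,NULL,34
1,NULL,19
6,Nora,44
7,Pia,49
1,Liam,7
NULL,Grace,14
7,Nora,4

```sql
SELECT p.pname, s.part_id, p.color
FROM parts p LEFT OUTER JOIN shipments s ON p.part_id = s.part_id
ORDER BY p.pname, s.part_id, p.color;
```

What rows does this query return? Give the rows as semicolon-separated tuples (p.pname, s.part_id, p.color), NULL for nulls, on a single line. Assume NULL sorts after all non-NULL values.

(Bolt, NULL, gold); (Cable, NULL, green); (Gear, NULL, teal); (Valve, NULL, red); (Widget, NULL, blue); (NULL, 7, gray); (NULL, 7, gray); (NULL, 7, gray); (NULL, NULL, gold)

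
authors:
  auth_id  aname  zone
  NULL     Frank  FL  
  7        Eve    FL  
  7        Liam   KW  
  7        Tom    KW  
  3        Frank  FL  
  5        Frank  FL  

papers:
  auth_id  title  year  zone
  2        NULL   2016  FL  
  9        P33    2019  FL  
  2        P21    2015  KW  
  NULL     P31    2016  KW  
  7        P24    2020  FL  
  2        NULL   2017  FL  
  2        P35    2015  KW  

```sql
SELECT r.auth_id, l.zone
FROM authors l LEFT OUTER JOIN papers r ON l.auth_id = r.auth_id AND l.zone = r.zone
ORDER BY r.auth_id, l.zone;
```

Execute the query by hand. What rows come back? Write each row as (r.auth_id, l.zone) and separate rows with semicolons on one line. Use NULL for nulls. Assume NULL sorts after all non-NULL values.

LEFT JOIN keeps every row from `authors`; unmatched rows get NULL for `papers`'s columns.
Matching on l.auth_id = r.auth_id AND l.zone = r.zone. A NULL in a compared column never satisfies the condition.
Matched pairs: 1; unmatched l rows kept: 5.

(7, FL); (NULL, FL); (NULL, FL); (NULL, FL); (NULL, KW); (NULL, KW)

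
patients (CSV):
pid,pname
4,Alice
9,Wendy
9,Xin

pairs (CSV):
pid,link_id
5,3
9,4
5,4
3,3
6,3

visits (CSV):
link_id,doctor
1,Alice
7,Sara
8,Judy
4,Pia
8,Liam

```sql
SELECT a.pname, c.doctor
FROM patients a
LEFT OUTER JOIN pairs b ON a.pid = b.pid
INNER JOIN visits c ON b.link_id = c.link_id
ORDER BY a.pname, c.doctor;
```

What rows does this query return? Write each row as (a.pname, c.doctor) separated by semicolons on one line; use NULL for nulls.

Evaluate left to right. First `patients a LEFT JOIN pairs b` on pid: 3 row(s).
Then INNER JOIN `visits c` on link_id: keep only rows whose b.link_id appears in c.

(Wendy, Pia); (Xin, Pia)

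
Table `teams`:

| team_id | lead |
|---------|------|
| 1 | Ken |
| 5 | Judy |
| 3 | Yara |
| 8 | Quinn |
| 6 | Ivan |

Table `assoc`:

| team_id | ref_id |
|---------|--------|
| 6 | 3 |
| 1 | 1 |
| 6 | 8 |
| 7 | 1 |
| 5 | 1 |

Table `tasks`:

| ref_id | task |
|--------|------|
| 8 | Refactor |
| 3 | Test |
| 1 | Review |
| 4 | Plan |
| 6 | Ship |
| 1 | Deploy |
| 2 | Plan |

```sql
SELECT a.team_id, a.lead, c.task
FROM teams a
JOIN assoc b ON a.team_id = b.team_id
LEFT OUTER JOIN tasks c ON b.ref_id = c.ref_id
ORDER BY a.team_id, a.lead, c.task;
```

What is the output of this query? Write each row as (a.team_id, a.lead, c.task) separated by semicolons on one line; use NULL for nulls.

Step 1 — a INNER JOIN b on team_id → 4 row(s).
Then LEFT JOIN `tasks c` on ref_id: each of those 4 rows is kept; rows whose b.ref_id has no match in c get NULL for c's columns.

(1, Ken, Deploy); (1, Ken, Review); (5, Judy, Deploy); (5, Judy, Review); (6, Ivan, Refactor); (6, Ivan, Test)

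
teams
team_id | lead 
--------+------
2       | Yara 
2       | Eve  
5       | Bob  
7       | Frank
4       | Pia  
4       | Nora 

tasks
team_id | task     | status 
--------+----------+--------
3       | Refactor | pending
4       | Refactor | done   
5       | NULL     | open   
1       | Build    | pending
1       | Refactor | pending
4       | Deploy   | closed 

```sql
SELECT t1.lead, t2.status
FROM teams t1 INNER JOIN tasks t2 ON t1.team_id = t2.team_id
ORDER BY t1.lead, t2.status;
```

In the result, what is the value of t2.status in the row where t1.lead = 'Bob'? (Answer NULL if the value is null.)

INNER JOIN keeps only pairs where the ON condition holds.
Matching on t1.team_id = t2.team_id.
- t1 row (team_id=2): no match → dropped.
- t1 row (team_id=2): no match → dropped.
- t1 row (team_id=5): matches 1 t2 row(s) → 1 output row(s).
- t1 row (team_id=7): no match → dropped.
- t1 row (team_id=4): matches 2 t2 row(s) → 2 output row(s).
- t1 row (team_id=4): matches 2 t2 row(s) → 2 output row(s).

open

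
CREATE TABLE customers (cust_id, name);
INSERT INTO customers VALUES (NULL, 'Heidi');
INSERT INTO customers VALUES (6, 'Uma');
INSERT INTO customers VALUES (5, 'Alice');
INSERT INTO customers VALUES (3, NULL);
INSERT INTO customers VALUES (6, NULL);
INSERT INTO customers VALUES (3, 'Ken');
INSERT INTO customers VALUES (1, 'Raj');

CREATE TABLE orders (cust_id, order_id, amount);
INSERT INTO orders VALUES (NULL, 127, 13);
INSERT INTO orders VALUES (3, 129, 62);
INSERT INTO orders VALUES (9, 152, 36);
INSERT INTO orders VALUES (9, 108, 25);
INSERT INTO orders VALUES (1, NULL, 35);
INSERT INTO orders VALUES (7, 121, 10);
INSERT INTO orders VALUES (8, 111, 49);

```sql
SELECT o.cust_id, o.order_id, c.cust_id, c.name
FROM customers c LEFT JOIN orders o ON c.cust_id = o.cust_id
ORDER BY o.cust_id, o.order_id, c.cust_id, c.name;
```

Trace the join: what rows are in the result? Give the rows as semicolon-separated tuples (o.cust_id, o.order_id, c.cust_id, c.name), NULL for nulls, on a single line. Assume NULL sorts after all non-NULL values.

LEFT JOIN keeps every row from `customers`; unmatched rows get NULL for `orders`'s columns.
Matching on c.cust_id = o.cust_id. A NULL in a compared column never satisfies the condition.
- c (cust_id=NULL) has no partner → padded with NULL.
- c (cust_id=6) has no partner → padded with NULL.
- c (cust_id=5) has no partner → padded with NULL.
- c (cust_id=3) pairs with 1 row(s) of o.
- c (cust_id=6) has no partner → padded with NULL.
- c (cust_id=3) pairs with 1 row(s) of o.
- c (cust_id=1) pairs with 1 row(s) of o.
After projecting and ordering:
o.cust_id | o.order_id | c.cust_id | c.name
1 | NULL | 1 | Raj
3 | 129 | 3 | Ken
3 | 129 | 3 | NULL
NULL | NULL | 5 | Alice
NULL | NULL | 6 | Uma
NULL | NULL | 6 | NULL
NULL | NULL | NULL | Heidi

(1, NULL, 1, Raj); (3, 129, 3, Ken); (3, 129, 3, NULL); (NULL, NULL, 5, Alice); (NULL, NULL, 6, Uma); (NULL, NULL, 6, NULL); (NULL, NULL, NULL, Heidi)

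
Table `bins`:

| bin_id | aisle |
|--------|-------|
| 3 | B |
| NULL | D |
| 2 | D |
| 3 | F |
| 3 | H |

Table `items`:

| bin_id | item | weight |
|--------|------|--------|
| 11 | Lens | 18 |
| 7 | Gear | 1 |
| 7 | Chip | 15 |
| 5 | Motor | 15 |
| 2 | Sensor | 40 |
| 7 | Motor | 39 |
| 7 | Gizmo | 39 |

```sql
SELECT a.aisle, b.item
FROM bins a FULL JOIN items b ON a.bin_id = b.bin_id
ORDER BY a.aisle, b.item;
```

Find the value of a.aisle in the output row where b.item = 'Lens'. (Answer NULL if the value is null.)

NULL

FULL OUTER JOIN keeps every row from both sides; unmatched rows get NULL for the other side's columns.
Matching on a.bin_id = b.bin_id. A NULL in a compared column never satisfies the condition.
- bin_id=3: no b row matches, row kept with b columns NULL.
- bin_id=NULL: no b row matches, row kept with b columns NULL.
- bin_id=2: 1 matching b row(s), so 1 row(s) emitted.
- bin_id=3: no b row matches, row kept with b columns NULL.
- bin_id=3: no b row matches, row kept with b columns NULL.
- 6 row(s) from b found no a partner → padded with NULL.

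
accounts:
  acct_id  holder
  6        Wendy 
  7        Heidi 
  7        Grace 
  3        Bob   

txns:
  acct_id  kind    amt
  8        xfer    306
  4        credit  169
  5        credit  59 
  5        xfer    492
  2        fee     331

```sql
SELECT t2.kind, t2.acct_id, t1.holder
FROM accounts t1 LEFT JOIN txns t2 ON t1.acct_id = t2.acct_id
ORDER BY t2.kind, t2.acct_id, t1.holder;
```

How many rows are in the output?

4

LEFT JOIN keeps every row from `accounts`; unmatched rows get NULL for `txns`'s columns.
Matching on t1.acct_id = t2.acct_id.
- t1 row (acct_id=6): no match → kept, t2 columns NULL.
- t1 row (acct_id=7): no match → kept, t2 columns NULL.
- t1 row (acct_id=7): no match → kept, t2 columns NULL.
- t1 row (acct_id=3): no match → kept, t2 columns NULL.
Total: 0 matched + 4 padded = 4 rows.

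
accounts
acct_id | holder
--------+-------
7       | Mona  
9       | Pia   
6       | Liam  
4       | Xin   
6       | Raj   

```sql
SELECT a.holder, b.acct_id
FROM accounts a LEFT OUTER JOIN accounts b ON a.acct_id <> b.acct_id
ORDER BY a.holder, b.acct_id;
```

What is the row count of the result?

18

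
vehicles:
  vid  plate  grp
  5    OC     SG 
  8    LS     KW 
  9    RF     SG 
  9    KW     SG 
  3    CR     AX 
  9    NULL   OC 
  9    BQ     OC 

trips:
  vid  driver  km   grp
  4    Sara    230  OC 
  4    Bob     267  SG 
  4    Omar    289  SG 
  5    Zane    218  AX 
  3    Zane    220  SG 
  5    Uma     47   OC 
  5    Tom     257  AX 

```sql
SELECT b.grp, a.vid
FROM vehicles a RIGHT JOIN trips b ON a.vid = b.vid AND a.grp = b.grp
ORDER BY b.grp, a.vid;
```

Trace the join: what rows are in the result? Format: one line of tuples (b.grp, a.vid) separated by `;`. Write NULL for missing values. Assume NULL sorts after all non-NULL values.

(AX, NULL); (AX, NULL); (OC, NULL); (OC, NULL); (SG, NULL); (SG, NULL); (SG, NULL)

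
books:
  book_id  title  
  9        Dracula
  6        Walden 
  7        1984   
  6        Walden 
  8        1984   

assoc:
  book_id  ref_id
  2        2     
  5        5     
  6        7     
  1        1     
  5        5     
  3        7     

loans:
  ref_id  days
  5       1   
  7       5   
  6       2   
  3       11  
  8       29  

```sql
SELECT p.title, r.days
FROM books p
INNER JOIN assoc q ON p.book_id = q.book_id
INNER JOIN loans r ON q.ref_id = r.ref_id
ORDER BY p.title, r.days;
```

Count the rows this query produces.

Joins associate left-to-right: books INNER JOIN assoc on book_id gives 2 intermediate row(s).
Then INNER JOIN `loans r` on ref_id: keep only rows whose q.ref_id appears in r.
Result: 2 row(s).

2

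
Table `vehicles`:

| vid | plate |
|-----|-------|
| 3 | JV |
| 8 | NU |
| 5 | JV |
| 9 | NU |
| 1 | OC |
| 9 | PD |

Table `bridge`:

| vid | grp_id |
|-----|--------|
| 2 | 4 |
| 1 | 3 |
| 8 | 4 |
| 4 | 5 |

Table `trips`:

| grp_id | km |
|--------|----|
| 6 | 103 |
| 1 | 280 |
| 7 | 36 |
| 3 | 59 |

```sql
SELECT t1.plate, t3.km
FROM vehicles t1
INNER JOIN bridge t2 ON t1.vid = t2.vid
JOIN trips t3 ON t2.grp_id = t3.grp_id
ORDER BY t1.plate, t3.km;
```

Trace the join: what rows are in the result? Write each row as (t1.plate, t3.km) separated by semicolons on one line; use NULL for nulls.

Joins associate left-to-right: vehicles INNER JOIN bridge on vid gives 2 intermediate row(s).
Then INNER JOIN `trips t3` on grp_id: keep only rows whose t2.grp_id appears in t3.

(OC, 59)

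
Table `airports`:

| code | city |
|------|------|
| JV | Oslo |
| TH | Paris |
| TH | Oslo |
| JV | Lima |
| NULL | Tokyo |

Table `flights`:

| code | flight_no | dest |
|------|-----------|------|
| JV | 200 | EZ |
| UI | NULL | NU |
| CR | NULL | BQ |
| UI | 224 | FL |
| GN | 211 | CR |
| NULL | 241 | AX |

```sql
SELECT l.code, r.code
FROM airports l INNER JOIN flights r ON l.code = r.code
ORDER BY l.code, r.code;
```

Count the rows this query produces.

2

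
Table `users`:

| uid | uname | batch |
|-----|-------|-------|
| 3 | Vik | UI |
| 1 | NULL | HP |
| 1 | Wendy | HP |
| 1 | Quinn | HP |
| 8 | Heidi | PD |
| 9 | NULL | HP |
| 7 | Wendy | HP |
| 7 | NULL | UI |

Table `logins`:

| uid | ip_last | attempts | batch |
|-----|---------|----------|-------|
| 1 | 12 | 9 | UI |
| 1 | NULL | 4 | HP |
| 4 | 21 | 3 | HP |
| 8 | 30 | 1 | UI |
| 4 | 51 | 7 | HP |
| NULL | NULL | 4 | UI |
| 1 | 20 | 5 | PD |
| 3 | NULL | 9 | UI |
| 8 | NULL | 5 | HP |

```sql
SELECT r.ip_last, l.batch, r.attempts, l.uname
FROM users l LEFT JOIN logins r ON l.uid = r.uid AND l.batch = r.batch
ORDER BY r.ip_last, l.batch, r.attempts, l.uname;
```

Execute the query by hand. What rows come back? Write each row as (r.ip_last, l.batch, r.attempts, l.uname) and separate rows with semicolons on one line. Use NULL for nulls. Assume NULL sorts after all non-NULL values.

(NULL, HP, 4, Quinn); (NULL, HP, 4, Wendy); (NULL, HP, 4, NULL); (NULL, HP, NULL, Wendy); (NULL, HP, NULL, NULL); (NULL, PD, NULL, Heidi); (NULL, UI, 9, Vik); (NULL, UI, NULL, NULL)

LEFT JOIN keeps every row from `users`; unmatched rows get NULL for `logins`'s columns.
Matching on l.uid = r.uid AND l.batch = r.batch. A NULL in a compared column never satisfies the condition.
Matched pairs: 4; unmatched l rows kept: 4.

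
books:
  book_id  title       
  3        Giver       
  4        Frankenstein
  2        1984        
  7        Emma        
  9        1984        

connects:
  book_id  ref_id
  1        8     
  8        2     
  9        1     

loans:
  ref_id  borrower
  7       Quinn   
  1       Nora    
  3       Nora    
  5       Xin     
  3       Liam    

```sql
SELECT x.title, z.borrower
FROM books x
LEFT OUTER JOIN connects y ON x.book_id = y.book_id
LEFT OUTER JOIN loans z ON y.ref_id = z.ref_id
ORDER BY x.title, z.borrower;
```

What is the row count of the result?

5

Evaluate left to right. First `books x LEFT JOIN connects y` on book_id: 5 row(s).
Then LEFT JOIN `loans z` on ref_id: each of those 5 rows is kept; rows whose y.ref_id has no match in z get NULL for z's columns.
Result: 5 row(s).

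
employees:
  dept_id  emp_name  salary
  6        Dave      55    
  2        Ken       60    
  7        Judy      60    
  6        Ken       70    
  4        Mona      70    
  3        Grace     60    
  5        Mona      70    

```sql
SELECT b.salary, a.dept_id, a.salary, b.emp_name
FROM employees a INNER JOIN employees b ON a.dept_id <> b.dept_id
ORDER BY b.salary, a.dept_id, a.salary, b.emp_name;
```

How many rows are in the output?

40

INNER JOIN keeps only pairs where the ON condition holds.
Matching on a.dept_id <> b.dept_id.
- a row (dept_id=6): matches 5 b row(s) → 5 output row(s).
- a row (dept_id=2): matches 6 b row(s) → 6 output row(s).
- a row (dept_id=7): matches 6 b row(s) → 6 output row(s).
- a row (dept_id=6): matches 5 b row(s) → 5 output row(s).
- a row (dept_id=4): matches 6 b row(s) → 6 output row(s).
- a row (dept_id=3): matches 6 b row(s) → 6 output row(s).
- a row (dept_id=5): matches 6 b row(s) → 6 output row(s).
Total: 40 rows.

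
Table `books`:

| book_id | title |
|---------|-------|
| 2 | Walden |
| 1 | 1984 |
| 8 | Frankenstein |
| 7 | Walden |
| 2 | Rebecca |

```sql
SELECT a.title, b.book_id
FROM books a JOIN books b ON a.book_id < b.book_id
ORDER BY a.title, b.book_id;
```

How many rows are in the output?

9

INNER JOIN keeps only pairs where the ON condition holds.
Matching on a.book_id < b.book_id.
Matched pairs: 9.
Total: 9 rows.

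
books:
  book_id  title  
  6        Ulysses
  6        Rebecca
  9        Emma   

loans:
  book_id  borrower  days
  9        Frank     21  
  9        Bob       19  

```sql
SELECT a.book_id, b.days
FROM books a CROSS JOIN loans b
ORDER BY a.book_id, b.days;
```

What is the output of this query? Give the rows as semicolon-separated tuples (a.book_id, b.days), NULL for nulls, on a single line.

(6, 19); (6, 19); (6, 21); (6, 21); (9, 19); (9, 21)

CROSS JOIN pairs every row of `books` with every row of `loans`: 3 × 2 = 6 rows.
After projecting and ordering:
a.book_id | b.days
6 | 19
6 | 19
6 | 21
6 | 21
9 | 19
9 | 21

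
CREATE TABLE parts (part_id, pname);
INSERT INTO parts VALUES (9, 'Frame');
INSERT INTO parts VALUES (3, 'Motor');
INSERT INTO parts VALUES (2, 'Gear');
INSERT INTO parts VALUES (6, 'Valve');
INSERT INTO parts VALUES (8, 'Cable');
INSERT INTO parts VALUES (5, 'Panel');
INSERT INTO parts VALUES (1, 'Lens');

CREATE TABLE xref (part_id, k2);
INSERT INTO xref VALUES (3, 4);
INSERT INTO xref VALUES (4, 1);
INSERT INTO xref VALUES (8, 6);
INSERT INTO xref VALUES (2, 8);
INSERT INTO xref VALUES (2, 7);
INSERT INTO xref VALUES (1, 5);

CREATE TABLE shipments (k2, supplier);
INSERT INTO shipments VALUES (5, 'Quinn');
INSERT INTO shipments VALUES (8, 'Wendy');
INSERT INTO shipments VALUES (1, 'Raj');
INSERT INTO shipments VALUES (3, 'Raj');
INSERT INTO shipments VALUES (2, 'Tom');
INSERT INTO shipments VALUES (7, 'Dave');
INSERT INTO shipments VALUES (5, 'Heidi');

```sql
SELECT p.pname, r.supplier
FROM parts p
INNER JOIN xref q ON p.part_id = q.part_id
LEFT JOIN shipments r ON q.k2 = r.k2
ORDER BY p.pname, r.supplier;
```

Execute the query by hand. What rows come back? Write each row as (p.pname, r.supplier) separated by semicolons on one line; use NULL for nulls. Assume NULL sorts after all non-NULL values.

Joins associate left-to-right: parts INNER JOIN xref on part_id gives 5 intermediate row(s).
Then LEFT JOIN `shipments r` on k2: each of those 5 rows is kept; rows whose q.k2 has no match in r get NULL for r's columns.

(Cable, NULL); (Gear, Dave); (Gear, Wendy); (Lens, Heidi); (Lens, Quinn); (Motor, NULL)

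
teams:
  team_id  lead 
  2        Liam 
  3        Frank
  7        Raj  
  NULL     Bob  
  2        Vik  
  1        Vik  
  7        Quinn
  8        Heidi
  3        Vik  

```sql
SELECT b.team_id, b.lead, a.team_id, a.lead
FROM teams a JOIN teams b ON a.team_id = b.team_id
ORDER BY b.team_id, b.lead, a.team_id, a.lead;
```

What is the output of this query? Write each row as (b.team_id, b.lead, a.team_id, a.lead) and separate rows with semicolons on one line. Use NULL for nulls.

(1, Vik, 1, Vik); (2, Liam, 2, Liam); (2, Liam, 2, Vik); (2, Vik, 2, Liam); (2, Vik, 2, Vik); (3, Frank, 3, Frank); (3, Frank, 3, Vik); (3, Vik, 3, Frank); (3, Vik, 3, Vik); (7, Quinn, 7, Quinn); (7, Quinn, 7, Raj); (7, Raj, 7, Quinn); (7, Raj, 7, Raj); (8, Heidi, 8, Heidi)

INNER JOIN keeps only pairs where the ON condition holds.
Matching on a.team_id = b.team_id. A NULL in a compared column never satisfies the condition.
- a row (team_id=2): matches 2 b row(s) → 2 output row(s).
- a row (team_id=3): matches 2 b row(s) → 2 output row(s).
- a row (team_id=7): matches 2 b row(s) → 2 output row(s).
- a row (team_id=NULL): no match → dropped.
- a row (team_id=2): matches 2 b row(s) → 2 output row(s).
- a row (team_id=1): matches 1 b row(s) → 1 output row(s).
- a row (team_id=7): matches 2 b row(s) → 2 output row(s).
- a row (team_id=8): matches 1 b row(s) → 1 output row(s).
- a row (team_id=3): matches 2 b row(s) → 2 output row(s).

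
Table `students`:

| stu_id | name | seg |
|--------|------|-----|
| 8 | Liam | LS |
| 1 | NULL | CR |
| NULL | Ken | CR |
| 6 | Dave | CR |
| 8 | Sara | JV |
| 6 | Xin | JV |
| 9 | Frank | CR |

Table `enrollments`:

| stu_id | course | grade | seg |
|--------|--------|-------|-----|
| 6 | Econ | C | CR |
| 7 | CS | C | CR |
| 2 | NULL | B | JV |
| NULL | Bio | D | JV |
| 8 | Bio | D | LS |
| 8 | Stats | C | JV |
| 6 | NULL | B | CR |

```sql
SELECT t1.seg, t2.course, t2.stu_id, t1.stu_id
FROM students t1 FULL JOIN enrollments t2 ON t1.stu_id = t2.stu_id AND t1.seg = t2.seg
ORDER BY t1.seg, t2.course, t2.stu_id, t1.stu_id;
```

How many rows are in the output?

11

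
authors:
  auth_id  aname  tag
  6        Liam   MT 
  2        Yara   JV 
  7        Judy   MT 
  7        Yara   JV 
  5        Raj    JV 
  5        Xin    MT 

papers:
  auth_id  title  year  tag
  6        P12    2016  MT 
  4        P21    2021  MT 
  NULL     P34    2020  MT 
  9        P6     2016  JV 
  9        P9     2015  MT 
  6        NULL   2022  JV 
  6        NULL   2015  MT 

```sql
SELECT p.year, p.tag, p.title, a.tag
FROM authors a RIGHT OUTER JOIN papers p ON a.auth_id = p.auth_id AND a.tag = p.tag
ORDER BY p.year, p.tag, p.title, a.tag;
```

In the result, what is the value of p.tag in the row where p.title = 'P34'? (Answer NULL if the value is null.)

MT

RIGHT JOIN keeps every row from `papers`; unmatched rows get NULL for `authors`'s columns.
Matching on a.auth_id = p.auth_id AND a.tag = p.tag. A NULL in a compared column never satisfies the condition.
Matched pairs: 2; unmatched p rows kept: 5.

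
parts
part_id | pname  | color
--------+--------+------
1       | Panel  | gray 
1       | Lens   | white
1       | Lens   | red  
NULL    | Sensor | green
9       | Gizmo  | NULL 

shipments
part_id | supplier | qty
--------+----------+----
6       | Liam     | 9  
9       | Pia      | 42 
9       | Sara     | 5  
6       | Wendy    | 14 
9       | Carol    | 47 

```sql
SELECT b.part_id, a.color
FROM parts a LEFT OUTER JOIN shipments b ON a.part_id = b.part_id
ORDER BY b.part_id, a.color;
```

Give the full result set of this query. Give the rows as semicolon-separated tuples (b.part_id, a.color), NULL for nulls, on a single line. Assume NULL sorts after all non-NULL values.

(9, NULL); (9, NULL); (9, NULL); (NULL, gray); (NULL, green); (NULL, red); (NULL, white)

LEFT JOIN keeps every row from `parts`; unmatched rows get NULL for `shipments`'s columns.
Matching on a.part_id = b.part_id. A NULL in a compared column never satisfies the condition.
Matched pairs: 3; unmatched a rows kept: 4.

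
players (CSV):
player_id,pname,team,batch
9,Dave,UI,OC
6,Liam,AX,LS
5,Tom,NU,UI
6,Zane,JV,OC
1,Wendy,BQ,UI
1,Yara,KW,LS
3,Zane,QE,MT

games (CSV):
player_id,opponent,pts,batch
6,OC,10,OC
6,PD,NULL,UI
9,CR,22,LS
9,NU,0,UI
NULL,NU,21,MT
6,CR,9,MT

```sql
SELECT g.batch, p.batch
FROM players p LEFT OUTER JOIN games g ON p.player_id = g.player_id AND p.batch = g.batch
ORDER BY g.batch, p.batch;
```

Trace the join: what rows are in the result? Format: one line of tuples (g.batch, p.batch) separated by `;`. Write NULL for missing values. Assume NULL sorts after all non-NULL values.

(OC, OC); (NULL, LS); (NULL, LS); (NULL, MT); (NULL, OC); (NULL, UI); (NULL, UI)

LEFT JOIN keeps every row from `players`; unmatched rows get NULL for `games`'s columns.
Matching on p.player_id = g.player_id AND p.batch = g.batch. A NULL in a compared column never satisfies the condition.
Matched pairs: 1; unmatched p rows kept: 6.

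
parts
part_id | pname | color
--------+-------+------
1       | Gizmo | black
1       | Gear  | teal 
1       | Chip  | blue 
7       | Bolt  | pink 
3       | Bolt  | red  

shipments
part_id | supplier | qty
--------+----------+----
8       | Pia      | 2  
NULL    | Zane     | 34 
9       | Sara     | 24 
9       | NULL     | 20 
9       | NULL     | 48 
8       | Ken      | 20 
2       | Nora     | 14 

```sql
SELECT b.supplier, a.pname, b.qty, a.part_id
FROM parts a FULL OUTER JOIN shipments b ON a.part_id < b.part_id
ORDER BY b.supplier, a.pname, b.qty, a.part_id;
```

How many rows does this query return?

29

FULL OUTER JOIN keeps every row from both sides; unmatched rows get NULL for the other side's columns.
Matching on a.part_id < b.part_id. A NULL in a compared column never satisfies the condition.
- a (part_id=1) pairs with 6 row(s) of b.
- a (part_id=1) pairs with 6 row(s) of b.
- a (part_id=1) pairs with 6 row(s) of b.
- a (part_id=7) pairs with 5 row(s) of b.
- a (part_id=3) pairs with 5 row(s) of b.
- 1 row(s) from b found no a partner → padded with NULL.
Total: 28 matched + 1 padded = 29 rows.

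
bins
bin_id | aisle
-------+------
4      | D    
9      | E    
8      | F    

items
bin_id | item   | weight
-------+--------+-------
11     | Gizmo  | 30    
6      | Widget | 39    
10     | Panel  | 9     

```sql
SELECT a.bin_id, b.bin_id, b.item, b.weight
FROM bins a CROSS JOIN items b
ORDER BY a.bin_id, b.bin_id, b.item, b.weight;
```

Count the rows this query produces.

9

CROSS JOIN pairs every row of `bins` with every row of `items`: 3 × 3 = 9 rows.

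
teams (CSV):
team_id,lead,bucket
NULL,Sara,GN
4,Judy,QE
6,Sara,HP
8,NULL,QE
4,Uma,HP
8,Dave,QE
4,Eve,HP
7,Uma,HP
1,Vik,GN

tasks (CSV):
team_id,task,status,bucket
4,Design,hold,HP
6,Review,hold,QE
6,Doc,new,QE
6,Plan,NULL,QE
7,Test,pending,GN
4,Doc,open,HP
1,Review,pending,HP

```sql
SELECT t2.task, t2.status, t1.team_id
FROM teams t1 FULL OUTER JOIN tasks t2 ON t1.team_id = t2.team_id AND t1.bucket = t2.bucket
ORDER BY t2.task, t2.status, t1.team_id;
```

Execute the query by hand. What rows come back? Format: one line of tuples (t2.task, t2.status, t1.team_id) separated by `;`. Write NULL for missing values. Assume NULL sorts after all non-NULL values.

FULL OUTER JOIN keeps every row from both sides; unmatched rows get NULL for the other side's columns.
Matching on t1.team_id = t2.team_id AND t1.bucket = t2.bucket. A NULL in a compared column never satisfies the condition.
Matched pairs: 4; unmatched t1 rows kept: 7; unmatched t2 rows kept: 5.

(Design, hold, 4); (Design, hold, 4); (Doc, new, NULL); (Doc, open, 4); (Doc, open, 4); (Plan, NULL, NULL); (Review, hold, NULL); (Review, pending, NULL); (Test, pending, NULL); (NULL, NULL, 1); (NULL, NULL, 4); (NULL, NULL, 6); (NULL, NULL, 7); (NULL, NULL, 8); (NULL, NULL, 8); (NULL, NULL, NULL)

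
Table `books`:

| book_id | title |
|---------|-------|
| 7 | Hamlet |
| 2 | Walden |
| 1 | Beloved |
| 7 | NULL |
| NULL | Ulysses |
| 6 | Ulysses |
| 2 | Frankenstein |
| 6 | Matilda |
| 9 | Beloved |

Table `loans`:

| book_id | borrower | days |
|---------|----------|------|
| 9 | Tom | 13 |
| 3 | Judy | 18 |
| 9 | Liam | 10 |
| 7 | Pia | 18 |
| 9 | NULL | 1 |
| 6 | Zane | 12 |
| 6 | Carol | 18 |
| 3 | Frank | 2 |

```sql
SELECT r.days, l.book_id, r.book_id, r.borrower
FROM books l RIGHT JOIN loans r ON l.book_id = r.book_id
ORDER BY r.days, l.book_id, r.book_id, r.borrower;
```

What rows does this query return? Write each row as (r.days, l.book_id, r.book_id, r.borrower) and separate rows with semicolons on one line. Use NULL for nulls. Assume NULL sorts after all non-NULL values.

(1, 9, 9, NULL); (2, NULL, 3, Frank); (10, 9, 9, Liam); (12, 6, 6, Zane); (12, 6, 6, Zane); (13, 9, 9, Tom); (18, 6, 6, Carol); (18, 6, 6, Carol); (18, 7, 7, Pia); (18, 7, 7, Pia); (18, NULL, 3, Judy)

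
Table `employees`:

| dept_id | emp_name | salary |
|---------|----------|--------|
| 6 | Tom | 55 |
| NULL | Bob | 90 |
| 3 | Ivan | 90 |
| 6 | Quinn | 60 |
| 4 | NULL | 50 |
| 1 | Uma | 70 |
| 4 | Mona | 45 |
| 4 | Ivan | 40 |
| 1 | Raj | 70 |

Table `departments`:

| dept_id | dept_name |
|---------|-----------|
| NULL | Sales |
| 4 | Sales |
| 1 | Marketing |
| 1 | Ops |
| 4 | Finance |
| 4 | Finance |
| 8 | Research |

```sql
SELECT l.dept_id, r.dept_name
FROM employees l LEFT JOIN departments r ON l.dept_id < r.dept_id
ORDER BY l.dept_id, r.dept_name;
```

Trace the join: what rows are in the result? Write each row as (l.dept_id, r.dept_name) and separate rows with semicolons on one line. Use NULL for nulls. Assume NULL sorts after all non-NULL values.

LEFT JOIN keeps every row from `employees`; unmatched rows get NULL for `departments`'s columns.
Matching on l.dept_id < r.dept_id. A NULL in a compared column never satisfies the condition.
Matched pairs: 17; unmatched l rows kept: 1.

(1, Finance); (1, Finance); (1, Finance); (1, Finance); (1, Research); (1, Research); (1, Sales); (1, Sales); (3, Finance); (3, Finance); (3, Research); (3, Sales); (4, Research); (4, Research); (4, Research); (6, Research); (6, Research); (NULL, NULL)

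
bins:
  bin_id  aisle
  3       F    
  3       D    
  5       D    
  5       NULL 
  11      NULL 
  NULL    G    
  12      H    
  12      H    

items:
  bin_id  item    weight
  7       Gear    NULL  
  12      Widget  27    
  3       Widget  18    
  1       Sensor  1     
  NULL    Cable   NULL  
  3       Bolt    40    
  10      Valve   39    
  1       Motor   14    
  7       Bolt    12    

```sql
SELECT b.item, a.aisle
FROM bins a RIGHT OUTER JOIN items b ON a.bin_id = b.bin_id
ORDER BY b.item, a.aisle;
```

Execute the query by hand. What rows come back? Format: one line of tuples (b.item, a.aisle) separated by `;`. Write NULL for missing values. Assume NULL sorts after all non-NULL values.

(Bolt, D); (Bolt, F); (Bolt, NULL); (Cable, NULL); (Gear, NULL); (Motor, NULL); (Sensor, NULL); (Valve, NULL); (Widget, D); (Widget, F); (Widget, H); (Widget, H)

RIGHT JOIN keeps every row from `items`; unmatched rows get NULL for `bins`'s columns.
Matching on a.bin_id = b.bin_id. A NULL in a compared column never satisfies the condition.
- bin_id=3: 2 matching b row(s), so 2 row(s) emitted.
- bin_id=3: 2 matching b row(s), so 2 row(s) emitted.
- bin_id=5: no matching b row.
- bin_id=5: no matching b row.
- bin_id=11: no matching b row.
- bin_id=NULL: no matching b row.
- bin_id=12: 1 matching b row(s), so 1 row(s) emitted.
- bin_id=12: 1 matching b row(s), so 1 row(s) emitted.
- plus 6 unmatched b row(s), each kept with NULL a columns.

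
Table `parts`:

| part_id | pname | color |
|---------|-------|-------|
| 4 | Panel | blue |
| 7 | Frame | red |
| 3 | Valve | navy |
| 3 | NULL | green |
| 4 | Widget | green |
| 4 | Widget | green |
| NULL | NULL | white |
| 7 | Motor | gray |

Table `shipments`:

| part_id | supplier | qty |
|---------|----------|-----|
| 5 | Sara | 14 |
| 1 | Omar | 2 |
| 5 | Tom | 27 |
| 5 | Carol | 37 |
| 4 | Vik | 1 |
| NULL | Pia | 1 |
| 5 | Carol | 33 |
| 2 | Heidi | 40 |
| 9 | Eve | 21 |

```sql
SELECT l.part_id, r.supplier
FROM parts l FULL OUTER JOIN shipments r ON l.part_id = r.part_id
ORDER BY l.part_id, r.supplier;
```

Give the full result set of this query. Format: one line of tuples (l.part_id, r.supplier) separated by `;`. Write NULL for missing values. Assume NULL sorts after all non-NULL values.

(3, NULL); (3, NULL); (4, Vik); (4, Vik); (4, Vik); (7, NULL); (7, NULL); (NULL, Carol); (NULL, Carol); (NULL, Eve); (NULL, Heidi); (NULL, Omar); (NULL, Pia); (NULL, Sara); (NULL, Tom); (NULL, NULL)

FULL OUTER JOIN keeps every row from both sides; unmatched rows get NULL for the other side's columns.
Matching on l.part_id = r.part_id. A NULL in a compared column never satisfies the condition.
- l (part_id=4) pairs with 1 row(s) of r.
- l (part_id=7) has no partner → padded with NULL.
- l (part_id=3) has no partner → padded with NULL.
- l (part_id=3) has no partner → padded with NULL.
- l (part_id=4) pairs with 1 row(s) of r.
- l (part_id=4) pairs with 1 row(s) of r.
- l (part_id=NULL) has no partner → padded with NULL.
- l (part_id=7) has no partner → padded with NULL.
- 8 r row(s) had no l match → kept, l columns NULL.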